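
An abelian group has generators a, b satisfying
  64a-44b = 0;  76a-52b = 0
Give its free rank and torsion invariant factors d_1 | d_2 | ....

rank_ℚ(R)=2; free=2−2=0
SNF(R) diag = [4, 4] → torsion [4, 4]

Answer: M ≅ ℤ/4 ⊕ ℤ/4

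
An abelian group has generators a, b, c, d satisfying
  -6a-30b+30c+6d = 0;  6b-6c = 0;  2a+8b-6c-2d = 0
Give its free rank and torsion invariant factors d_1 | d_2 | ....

Answer: M ≅ ℤ^1 ⊕ ℤ/2 ⊕ ℤ/6 ⊕ ℤ/6

Derivation:
rank_ℚ(R)=3; free=4−3=1
SNF(R) diag = [2, 6, 6] → torsion [2, 6, 6]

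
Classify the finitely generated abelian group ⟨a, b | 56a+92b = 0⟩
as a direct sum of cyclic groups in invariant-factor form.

rank_ℚ(R)=1; free=2−1=1
SNF(R) diag = [4] → torsion [4]

Answer: M ≅ ℤ^1 ⊕ ℤ/4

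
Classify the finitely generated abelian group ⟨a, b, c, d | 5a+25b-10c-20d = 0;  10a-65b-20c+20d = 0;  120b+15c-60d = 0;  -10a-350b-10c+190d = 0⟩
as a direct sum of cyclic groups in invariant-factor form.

Answer: M ≅ ℤ/5 ⊕ ℤ/5 ⊕ ℤ/15 ⊕ ℤ/30

Derivation:
rank_ℚ(R)=4; free=4−4=0
SNF(R) diag = [5, 5, 15, 30] → torsion [5, 5, 15, 30]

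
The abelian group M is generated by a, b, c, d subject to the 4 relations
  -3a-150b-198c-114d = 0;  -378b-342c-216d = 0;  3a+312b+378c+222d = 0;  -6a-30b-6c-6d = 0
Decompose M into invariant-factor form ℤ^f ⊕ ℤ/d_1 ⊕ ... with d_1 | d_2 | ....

Answer: M ≅ ℤ/3 ⊕ ℤ/6 ⊕ ℤ/18 ⊕ ℤ/54

Derivation:
rank_ℚ(R)=4; free=4−4=0
SNF(R) diag = [3, 6, 18, 54] → torsion [3, 6, 18, 54]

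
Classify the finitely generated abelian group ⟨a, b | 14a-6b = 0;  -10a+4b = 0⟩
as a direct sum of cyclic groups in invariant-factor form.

rank_ℚ(R)=2; free=2−2=0
SNF(R) diag = [2, 2] → torsion [2, 2]

Answer: M ≅ ℤ/2 ⊕ ℤ/2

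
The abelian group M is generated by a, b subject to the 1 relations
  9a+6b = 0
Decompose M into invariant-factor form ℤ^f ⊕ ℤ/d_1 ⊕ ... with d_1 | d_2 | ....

Answer: M ≅ ℤ^1 ⊕ ℤ/3

Derivation:
rank_ℚ(R)=1; free=2−1=1
SNF(R) diag = [3] → torsion [3]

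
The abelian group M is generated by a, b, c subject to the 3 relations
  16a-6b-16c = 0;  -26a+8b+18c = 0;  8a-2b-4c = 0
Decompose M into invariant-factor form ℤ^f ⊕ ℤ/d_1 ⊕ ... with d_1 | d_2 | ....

Answer: M ≅ ℤ/2 ⊕ ℤ/2 ⊕ ℤ/4

Derivation:
rank_ℚ(R)=3; free=3−3=0
SNF(R) diag = [2, 2, 4] → torsion [2, 2, 4]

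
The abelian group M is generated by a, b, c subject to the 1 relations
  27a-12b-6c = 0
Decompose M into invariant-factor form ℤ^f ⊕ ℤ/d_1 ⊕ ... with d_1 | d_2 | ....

rank_ℚ(R)=1; free=3−1=2
SNF(R) diag = [3] → torsion [3]

Answer: M ≅ ℤ^2 ⊕ ℤ/3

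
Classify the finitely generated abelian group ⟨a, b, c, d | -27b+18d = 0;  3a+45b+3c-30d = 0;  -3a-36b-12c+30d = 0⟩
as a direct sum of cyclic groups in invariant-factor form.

Answer: M ≅ ℤ^1 ⊕ ℤ/3 ⊕ ℤ/9 ⊕ ℤ/9

Derivation:
rank_ℚ(R)=3; free=4−3=1
SNF(R) diag = [3, 9, 9] → torsion [3, 9, 9]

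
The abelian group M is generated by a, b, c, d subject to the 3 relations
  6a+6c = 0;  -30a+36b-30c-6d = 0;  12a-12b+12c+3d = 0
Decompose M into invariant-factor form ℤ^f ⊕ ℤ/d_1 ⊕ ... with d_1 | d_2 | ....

Answer: M ≅ ℤ^1 ⊕ ℤ/3 ⊕ ℤ/6 ⊕ ℤ/12

Derivation:
rank_ℚ(R)=3; free=4−3=1
SNF(R) diag = [3, 6, 12] → torsion [3, 6, 12]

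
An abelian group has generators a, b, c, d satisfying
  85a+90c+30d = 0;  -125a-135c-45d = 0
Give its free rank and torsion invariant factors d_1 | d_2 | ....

Answer: M ≅ ℤ^2 ⊕ ℤ/5 ⊕ ℤ/15

Derivation:
rank_ℚ(R)=2; free=4−2=2
SNF(R) diag = [5, 15] → torsion [5, 15]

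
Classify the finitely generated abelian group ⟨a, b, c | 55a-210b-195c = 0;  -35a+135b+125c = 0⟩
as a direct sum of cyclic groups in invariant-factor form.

rank_ℚ(R)=2; free=3−2=1
SNF(R) diag = [5, 5] → torsion [5, 5]

Answer: M ≅ ℤ^1 ⊕ ℤ/5 ⊕ ℤ/5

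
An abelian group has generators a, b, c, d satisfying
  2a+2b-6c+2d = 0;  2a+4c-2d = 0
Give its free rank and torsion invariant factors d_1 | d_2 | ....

rank_ℚ(R)=2; free=4−2=2
SNF(R) diag = [2, 2] → torsion [2, 2]

Answer: M ≅ ℤ^2 ⊕ ℤ/2 ⊕ ℤ/2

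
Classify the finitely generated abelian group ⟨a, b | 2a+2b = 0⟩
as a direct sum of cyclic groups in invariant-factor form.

rank_ℚ(R)=1; free=2−1=1
SNF(R) diag = [2] → torsion [2]

Answer: M ≅ ℤ^1 ⊕ ℤ/2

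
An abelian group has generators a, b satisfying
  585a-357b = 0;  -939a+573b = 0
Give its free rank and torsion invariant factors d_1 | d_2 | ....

rank_ℚ(R)=2; free=2−2=0
SNF(R) diag = [3, 6] → torsion [3, 6]

Answer: M ≅ ℤ/3 ⊕ ℤ/6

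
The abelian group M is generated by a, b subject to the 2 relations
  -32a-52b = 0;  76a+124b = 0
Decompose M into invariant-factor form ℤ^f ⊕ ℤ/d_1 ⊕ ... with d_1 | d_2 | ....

Answer: M ≅ ℤ/4 ⊕ ℤ/4

Derivation:
rank_ℚ(R)=2; free=2−2=0
SNF(R) diag = [4, 4] → torsion [4, 4]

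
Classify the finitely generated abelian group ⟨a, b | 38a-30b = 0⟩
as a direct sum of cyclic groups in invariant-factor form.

Answer: M ≅ ℤ^1 ⊕ ℤ/2

Derivation:
rank_ℚ(R)=1; free=2−1=1
SNF(R) diag = [2] → torsion [2]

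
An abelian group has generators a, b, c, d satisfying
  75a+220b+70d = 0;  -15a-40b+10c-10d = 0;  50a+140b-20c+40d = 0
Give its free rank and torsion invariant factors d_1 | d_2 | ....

Answer: M ≅ ℤ^1 ⊕ ℤ/5 ⊕ ℤ/10 ⊕ ℤ/20

Derivation:
rank_ℚ(R)=3; free=4−3=1
SNF(R) diag = [5, 10, 20] → torsion [5, 10, 20]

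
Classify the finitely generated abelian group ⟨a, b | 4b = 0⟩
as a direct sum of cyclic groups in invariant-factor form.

rank_ℚ(R)=1; free=2−1=1
SNF(R) diag = [4] → torsion [4]

Answer: M ≅ ℤ^1 ⊕ ℤ/4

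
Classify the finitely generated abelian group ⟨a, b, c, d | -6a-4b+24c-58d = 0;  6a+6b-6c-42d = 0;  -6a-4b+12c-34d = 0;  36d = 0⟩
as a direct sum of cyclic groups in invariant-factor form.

Answer: M ≅ ℤ/2 ⊕ ℤ/6 ⊕ ℤ/12 ⊕ ℤ/36

Derivation:
rank_ℚ(R)=4; free=4−4=0
SNF(R) diag = [2, 6, 12, 36] → torsion [2, 6, 12, 36]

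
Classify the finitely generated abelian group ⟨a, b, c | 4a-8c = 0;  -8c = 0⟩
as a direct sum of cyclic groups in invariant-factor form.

Answer: M ≅ ℤ^1 ⊕ ℤ/4 ⊕ ℤ/8

Derivation:
rank_ℚ(R)=2; free=3−2=1
SNF(R) diag = [4, 8] → torsion [4, 8]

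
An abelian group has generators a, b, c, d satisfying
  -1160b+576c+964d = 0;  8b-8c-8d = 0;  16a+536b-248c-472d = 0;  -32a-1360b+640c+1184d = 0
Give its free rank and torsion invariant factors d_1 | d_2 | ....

rank_ℚ(R)=4; free=4−4=0
SNF(R) diag = [4, 8, 16, 48] → torsion [4, 8, 16, 48]

Answer: M ≅ ℤ/4 ⊕ ℤ/8 ⊕ ℤ/16 ⊕ ℤ/48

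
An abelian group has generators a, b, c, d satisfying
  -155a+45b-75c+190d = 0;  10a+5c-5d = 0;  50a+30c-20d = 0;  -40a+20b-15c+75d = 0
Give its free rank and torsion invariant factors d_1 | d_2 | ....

rank_ℚ(R)=4; free=4−4=0
SNF(R) diag = [5, 5, 10, 10] → torsion [5, 5, 10, 10]

Answer: M ≅ ℤ/5 ⊕ ℤ/5 ⊕ ℤ/10 ⊕ ℤ/10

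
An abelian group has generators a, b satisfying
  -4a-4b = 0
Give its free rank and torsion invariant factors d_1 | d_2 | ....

rank_ℚ(R)=1; free=2−1=1
SNF(R) diag = [4] → torsion [4]

Answer: M ≅ ℤ^1 ⊕ ℤ/4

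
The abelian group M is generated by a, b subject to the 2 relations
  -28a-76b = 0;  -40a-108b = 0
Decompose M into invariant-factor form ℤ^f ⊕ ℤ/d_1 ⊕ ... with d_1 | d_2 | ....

Answer: M ≅ ℤ/4 ⊕ ℤ/4

Derivation:
rank_ℚ(R)=2; free=2−2=0
SNF(R) diag = [4, 4] → torsion [4, 4]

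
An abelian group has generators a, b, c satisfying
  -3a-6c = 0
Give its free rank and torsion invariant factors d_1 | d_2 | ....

Answer: M ≅ ℤ^2 ⊕ ℤ/3

Derivation:
rank_ℚ(R)=1; free=3−1=2
SNF(R) diag = [3] → torsion [3]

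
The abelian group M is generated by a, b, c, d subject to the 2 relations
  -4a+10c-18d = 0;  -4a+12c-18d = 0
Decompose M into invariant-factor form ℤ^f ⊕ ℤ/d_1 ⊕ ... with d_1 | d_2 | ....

rank_ℚ(R)=2; free=4−2=2
SNF(R) diag = [2, 2] → torsion [2, 2]

Answer: M ≅ ℤ^2 ⊕ ℤ/2 ⊕ ℤ/2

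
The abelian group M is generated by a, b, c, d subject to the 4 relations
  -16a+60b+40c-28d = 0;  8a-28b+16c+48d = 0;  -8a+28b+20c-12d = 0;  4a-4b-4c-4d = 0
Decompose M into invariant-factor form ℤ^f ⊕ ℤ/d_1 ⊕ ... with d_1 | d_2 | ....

rank_ℚ(R)=4; free=4−4=0
SNF(R) diag = [4, 4, 12, 36] → torsion [4, 4, 12, 36]

Answer: M ≅ ℤ/4 ⊕ ℤ/4 ⊕ ℤ/12 ⊕ ℤ/36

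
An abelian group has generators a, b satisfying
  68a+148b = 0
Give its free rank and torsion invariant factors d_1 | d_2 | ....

rank_ℚ(R)=1; free=2−1=1
SNF(R) diag = [4] → torsion [4]

Answer: M ≅ ℤ^1 ⊕ ℤ/4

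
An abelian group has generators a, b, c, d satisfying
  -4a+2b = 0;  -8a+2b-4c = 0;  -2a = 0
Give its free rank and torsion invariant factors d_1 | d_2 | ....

Answer: M ≅ ℤ^1 ⊕ ℤ/2 ⊕ ℤ/2 ⊕ ℤ/4

Derivation:
rank_ℚ(R)=3; free=4−3=1
SNF(R) diag = [2, 2, 4] → torsion [2, 2, 4]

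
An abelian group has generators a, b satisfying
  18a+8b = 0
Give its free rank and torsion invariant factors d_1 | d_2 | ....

rank_ℚ(R)=1; free=2−1=1
SNF(R) diag = [2] → torsion [2]

Answer: M ≅ ℤ^1 ⊕ ℤ/2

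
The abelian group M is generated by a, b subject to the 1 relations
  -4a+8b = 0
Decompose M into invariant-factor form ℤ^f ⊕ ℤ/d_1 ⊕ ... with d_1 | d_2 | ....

Answer: M ≅ ℤ^1 ⊕ ℤ/4

Derivation:
rank_ℚ(R)=1; free=2−1=1
SNF(R) diag = [4] → torsion [4]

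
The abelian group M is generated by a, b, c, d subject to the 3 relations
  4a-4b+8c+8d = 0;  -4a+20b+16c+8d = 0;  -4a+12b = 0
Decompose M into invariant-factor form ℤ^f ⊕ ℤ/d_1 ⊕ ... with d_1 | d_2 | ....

rank_ℚ(R)=3; free=4−3=1
SNF(R) diag = [4, 8, 8] → torsion [4, 8, 8]

Answer: M ≅ ℤ^1 ⊕ ℤ/4 ⊕ ℤ/8 ⊕ ℤ/8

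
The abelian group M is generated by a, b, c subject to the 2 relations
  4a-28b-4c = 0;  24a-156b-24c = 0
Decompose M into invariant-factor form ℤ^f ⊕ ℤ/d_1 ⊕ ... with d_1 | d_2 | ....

Answer: M ≅ ℤ^1 ⊕ ℤ/4 ⊕ ℤ/12

Derivation:
rank_ℚ(R)=2; free=3−2=1
SNF(R) diag = [4, 12] → torsion [4, 12]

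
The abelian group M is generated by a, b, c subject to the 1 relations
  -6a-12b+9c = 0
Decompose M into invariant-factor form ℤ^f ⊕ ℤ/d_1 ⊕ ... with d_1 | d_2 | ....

rank_ℚ(R)=1; free=3−1=2
SNF(R) diag = [3] → torsion [3]

Answer: M ≅ ℤ^2 ⊕ ℤ/3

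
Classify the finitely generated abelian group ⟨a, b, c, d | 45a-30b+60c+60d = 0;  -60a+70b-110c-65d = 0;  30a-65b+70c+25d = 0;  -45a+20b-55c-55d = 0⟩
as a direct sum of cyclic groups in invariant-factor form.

rank_ℚ(R)=4; free=4−4=0
SNF(R) diag = [5, 15, 45, 45] → torsion [5, 15, 45, 45]

Answer: M ≅ ℤ/5 ⊕ ℤ/15 ⊕ ℤ/45 ⊕ ℤ/45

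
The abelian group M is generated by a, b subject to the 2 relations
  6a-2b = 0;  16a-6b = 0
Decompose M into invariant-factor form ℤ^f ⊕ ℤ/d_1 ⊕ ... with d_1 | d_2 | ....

rank_ℚ(R)=2; free=2−2=0
SNF(R) diag = [2, 2] → torsion [2, 2]

Answer: M ≅ ℤ/2 ⊕ ℤ/2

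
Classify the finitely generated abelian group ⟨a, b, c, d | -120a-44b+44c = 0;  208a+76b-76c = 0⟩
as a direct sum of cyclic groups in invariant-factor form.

rank_ℚ(R)=2; free=4−2=2
SNF(R) diag = [4, 8] → torsion [4, 8]

Answer: M ≅ ℤ^2 ⊕ ℤ/4 ⊕ ℤ/8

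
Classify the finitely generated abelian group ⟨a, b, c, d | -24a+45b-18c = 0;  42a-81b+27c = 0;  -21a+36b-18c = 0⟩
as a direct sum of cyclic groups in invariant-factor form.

Answer: M ≅ ℤ^1 ⊕ ℤ/3 ⊕ ℤ/9 ⊕ ℤ/9

Derivation:
rank_ℚ(R)=3; free=4−3=1
SNF(R) diag = [3, 9, 9] → torsion [3, 9, 9]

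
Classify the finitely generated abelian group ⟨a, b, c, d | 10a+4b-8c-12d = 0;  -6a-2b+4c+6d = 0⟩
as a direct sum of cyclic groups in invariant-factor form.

Answer: M ≅ ℤ^2 ⊕ ℤ/2 ⊕ ℤ/2

Derivation:
rank_ℚ(R)=2; free=4−2=2
SNF(R) diag = [2, 2] → torsion [2, 2]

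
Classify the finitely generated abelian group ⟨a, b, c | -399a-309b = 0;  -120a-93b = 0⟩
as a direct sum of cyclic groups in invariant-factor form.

rank_ℚ(R)=2; free=3−2=1
SNF(R) diag = [3, 9] → torsion [3, 9]

Answer: M ≅ ℤ^1 ⊕ ℤ/3 ⊕ ℤ/9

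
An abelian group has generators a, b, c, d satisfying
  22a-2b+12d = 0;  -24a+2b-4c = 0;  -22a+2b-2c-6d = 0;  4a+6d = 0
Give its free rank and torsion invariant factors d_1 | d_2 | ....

Answer: M ≅ ℤ/2 ⊕ ℤ/2 ⊕ ℤ/2 ⊕ ℤ/6

Derivation:
rank_ℚ(R)=4; free=4−4=0
SNF(R) diag = [2, 2, 2, 6] → torsion [2, 2, 2, 6]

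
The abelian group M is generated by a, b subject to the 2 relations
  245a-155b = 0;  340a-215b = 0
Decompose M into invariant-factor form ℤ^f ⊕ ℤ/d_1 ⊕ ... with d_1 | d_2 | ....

Answer: M ≅ ℤ/5 ⊕ ℤ/5

Derivation:
rank_ℚ(R)=2; free=2−2=0
SNF(R) diag = [5, 5] → torsion [5, 5]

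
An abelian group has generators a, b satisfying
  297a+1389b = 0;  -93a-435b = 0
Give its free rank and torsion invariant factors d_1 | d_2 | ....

Answer: M ≅ ℤ/3 ⊕ ℤ/6

Derivation:
rank_ℚ(R)=2; free=2−2=0
SNF(R) diag = [3, 6] → torsion [3, 6]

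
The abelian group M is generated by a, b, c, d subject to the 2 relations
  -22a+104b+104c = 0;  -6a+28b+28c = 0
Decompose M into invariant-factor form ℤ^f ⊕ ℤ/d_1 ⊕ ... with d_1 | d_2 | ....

rank_ℚ(R)=2; free=4−2=2
SNF(R) diag = [2, 4] → torsion [2, 4]

Answer: M ≅ ℤ^2 ⊕ ℤ/2 ⊕ ℤ/4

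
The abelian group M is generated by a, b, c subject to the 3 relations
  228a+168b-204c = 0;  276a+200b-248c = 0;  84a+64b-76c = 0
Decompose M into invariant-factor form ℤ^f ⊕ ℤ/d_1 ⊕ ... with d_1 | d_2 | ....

Answer: M ≅ ℤ/4 ⊕ ℤ/12 ⊕ ℤ/24

Derivation:
rank_ℚ(R)=3; free=3−3=0
SNF(R) diag = [4, 12, 24] → torsion [4, 12, 24]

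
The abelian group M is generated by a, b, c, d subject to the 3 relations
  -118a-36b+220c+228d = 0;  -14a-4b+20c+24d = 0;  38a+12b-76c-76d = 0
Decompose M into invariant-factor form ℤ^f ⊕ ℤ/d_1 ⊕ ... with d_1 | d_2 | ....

Answer: M ≅ ℤ^1 ⊕ ℤ/2 ⊕ ℤ/4 ⊕ ℤ/8

Derivation:
rank_ℚ(R)=3; free=4−3=1
SNF(R) diag = [2, 4, 8] → torsion [2, 4, 8]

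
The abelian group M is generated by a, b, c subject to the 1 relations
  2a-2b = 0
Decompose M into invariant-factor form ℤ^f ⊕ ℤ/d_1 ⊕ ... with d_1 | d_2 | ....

Answer: M ≅ ℤ^2 ⊕ ℤ/2

Derivation:
rank_ℚ(R)=1; free=3−1=2
SNF(R) diag = [2] → torsion [2]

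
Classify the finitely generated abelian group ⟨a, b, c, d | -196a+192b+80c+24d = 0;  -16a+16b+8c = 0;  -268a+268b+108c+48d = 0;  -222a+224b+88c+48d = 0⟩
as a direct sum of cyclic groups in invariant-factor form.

Answer: M ≅ ℤ/2 ⊕ ℤ/4 ⊕ ℤ/8 ⊕ ℤ/24

Derivation:
rank_ℚ(R)=4; free=4−4=0
SNF(R) diag = [2, 4, 8, 24] → torsion [2, 4, 8, 24]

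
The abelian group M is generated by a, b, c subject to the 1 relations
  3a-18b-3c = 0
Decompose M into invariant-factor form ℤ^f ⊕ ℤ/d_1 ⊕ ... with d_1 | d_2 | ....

Answer: M ≅ ℤ^2 ⊕ ℤ/3

Derivation:
rank_ℚ(R)=1; free=3−1=2
SNF(R) diag = [3] → torsion [3]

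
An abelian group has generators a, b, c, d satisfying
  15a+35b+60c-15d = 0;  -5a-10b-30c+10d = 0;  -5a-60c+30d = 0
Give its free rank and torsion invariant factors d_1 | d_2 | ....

Answer: M ≅ ℤ^1 ⊕ ℤ/5 ⊕ ℤ/5 ⊕ ℤ/10

Derivation:
rank_ℚ(R)=3; free=4−3=1
SNF(R) diag = [5, 5, 10] → torsion [5, 5, 10]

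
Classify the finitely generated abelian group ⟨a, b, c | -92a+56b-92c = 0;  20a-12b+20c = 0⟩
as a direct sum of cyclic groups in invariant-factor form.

Answer: M ≅ ℤ^1 ⊕ ℤ/4 ⊕ ℤ/4

Derivation:
rank_ℚ(R)=2; free=3−2=1
SNF(R) diag = [4, 4] → torsion [4, 4]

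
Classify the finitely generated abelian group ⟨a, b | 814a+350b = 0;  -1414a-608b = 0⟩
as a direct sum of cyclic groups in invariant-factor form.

Answer: M ≅ ℤ/2 ⊕ ℤ/6

Derivation:
rank_ℚ(R)=2; free=2−2=0
SNF(R) diag = [2, 6] → torsion [2, 6]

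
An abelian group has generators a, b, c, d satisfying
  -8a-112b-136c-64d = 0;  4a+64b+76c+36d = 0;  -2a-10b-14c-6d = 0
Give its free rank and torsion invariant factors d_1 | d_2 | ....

Answer: M ≅ ℤ^1 ⊕ ℤ/2 ⊕ ℤ/4 ⊕ ℤ/8

Derivation:
rank_ℚ(R)=3; free=4−3=1
SNF(R) diag = [2, 4, 8] → torsion [2, 4, 8]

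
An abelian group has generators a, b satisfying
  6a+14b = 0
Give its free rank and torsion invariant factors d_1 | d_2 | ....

Answer: M ≅ ℤ^1 ⊕ ℤ/2

Derivation:
rank_ℚ(R)=1; free=2−1=1
SNF(R) diag = [2] → torsion [2]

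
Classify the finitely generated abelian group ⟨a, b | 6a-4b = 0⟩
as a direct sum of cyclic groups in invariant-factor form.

Answer: M ≅ ℤ^1 ⊕ ℤ/2

Derivation:
rank_ℚ(R)=1; free=2−1=1
SNF(R) diag = [2] → torsion [2]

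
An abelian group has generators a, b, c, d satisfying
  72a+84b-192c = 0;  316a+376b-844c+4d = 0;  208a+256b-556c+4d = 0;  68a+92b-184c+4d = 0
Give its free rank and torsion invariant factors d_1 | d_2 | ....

rank_ℚ(R)=4; free=4−4=0
SNF(R) diag = [4, 4, 12, 12] → torsion [4, 4, 12, 12]

Answer: M ≅ ℤ/4 ⊕ ℤ/4 ⊕ ℤ/12 ⊕ ℤ/12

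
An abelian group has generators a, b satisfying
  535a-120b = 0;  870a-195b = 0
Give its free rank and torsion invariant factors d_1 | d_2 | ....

rank_ℚ(R)=2; free=2−2=0
SNF(R) diag = [5, 15] → torsion [5, 15]

Answer: M ≅ ℤ/5 ⊕ ℤ/15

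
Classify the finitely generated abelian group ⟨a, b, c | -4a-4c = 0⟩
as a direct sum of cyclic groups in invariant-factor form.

Answer: M ≅ ℤ^2 ⊕ ℤ/4

Derivation:
rank_ℚ(R)=1; free=3−1=2
SNF(R) diag = [4] → torsion [4]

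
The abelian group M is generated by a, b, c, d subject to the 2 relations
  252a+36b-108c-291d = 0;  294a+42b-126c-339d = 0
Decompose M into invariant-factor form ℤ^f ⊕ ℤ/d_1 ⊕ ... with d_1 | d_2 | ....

Answer: M ≅ ℤ^2 ⊕ ℤ/3 ⊕ ℤ/6

Derivation:
rank_ℚ(R)=2; free=4−2=2
SNF(R) diag = [3, 6] → torsion [3, 6]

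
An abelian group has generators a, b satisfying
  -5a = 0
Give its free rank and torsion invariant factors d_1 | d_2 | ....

Answer: M ≅ ℤ^1 ⊕ ℤ/5

Derivation:
rank_ℚ(R)=1; free=2−1=1
SNF(R) diag = [5] → torsion [5]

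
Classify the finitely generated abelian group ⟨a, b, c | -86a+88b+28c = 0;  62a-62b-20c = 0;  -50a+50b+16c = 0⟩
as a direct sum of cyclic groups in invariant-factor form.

Answer: M ≅ ℤ/2 ⊕ ℤ/2 ⊕ ℤ/4

Derivation:
rank_ℚ(R)=3; free=3−3=0
SNF(R) diag = [2, 2, 4] → torsion [2, 2, 4]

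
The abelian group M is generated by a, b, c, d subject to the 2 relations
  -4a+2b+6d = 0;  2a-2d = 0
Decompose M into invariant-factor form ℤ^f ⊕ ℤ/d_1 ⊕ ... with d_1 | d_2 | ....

Answer: M ≅ ℤ^2 ⊕ ℤ/2 ⊕ ℤ/2

Derivation:
rank_ℚ(R)=2; free=4−2=2
SNF(R) diag = [2, 2] → torsion [2, 2]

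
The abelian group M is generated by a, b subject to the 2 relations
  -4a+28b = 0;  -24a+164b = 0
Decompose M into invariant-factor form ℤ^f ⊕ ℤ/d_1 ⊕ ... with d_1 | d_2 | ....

rank_ℚ(R)=2; free=2−2=0
SNF(R) diag = [4, 4] → torsion [4, 4]

Answer: M ≅ ℤ/4 ⊕ ℤ/4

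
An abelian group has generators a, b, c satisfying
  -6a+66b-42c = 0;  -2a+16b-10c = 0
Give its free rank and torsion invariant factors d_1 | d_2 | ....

rank_ℚ(R)=2; free=3−2=1
SNF(R) diag = [2, 6] → torsion [2, 6]

Answer: M ≅ ℤ^1 ⊕ ℤ/2 ⊕ ℤ/6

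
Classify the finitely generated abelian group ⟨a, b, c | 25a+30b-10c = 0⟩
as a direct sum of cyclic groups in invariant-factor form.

Answer: M ≅ ℤ^2 ⊕ ℤ/5

Derivation:
rank_ℚ(R)=1; free=3−1=2
SNF(R) diag = [5] → torsion [5]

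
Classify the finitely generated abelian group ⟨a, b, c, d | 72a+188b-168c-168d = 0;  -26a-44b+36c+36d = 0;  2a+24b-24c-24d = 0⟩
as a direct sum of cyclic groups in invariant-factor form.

Answer: M ≅ ℤ^1 ⊕ ℤ/2 ⊕ ℤ/4 ⊕ ℤ/12

Derivation:
rank_ℚ(R)=3; free=4−3=1
SNF(R) diag = [2, 4, 12] → torsion [2, 4, 12]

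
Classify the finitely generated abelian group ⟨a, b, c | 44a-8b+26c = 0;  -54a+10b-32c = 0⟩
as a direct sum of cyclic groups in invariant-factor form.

rank_ℚ(R)=2; free=3−2=1
SNF(R) diag = [2, 2] → torsion [2, 2]

Answer: M ≅ ℤ^1 ⊕ ℤ/2 ⊕ ℤ/2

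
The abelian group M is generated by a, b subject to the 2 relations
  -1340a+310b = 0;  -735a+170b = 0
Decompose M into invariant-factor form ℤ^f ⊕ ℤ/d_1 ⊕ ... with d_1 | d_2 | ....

rank_ℚ(R)=2; free=2−2=0
SNF(R) diag = [5, 10] → torsion [5, 10]

Answer: M ≅ ℤ/5 ⊕ ℤ/10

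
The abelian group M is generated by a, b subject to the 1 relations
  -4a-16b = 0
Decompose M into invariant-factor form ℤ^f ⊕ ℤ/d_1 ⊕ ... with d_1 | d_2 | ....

Answer: M ≅ ℤ^1 ⊕ ℤ/4

Derivation:
rank_ℚ(R)=1; free=2−1=1
SNF(R) diag = [4] → torsion [4]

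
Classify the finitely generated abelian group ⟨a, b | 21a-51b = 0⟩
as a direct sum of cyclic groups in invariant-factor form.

rank_ℚ(R)=1; free=2−1=1
SNF(R) diag = [3] → torsion [3]

Answer: M ≅ ℤ^1 ⊕ ℤ/3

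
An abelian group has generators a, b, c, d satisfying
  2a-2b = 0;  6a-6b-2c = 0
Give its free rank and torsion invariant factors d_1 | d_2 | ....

rank_ℚ(R)=2; free=4−2=2
SNF(R) diag = [2, 2] → torsion [2, 2]

Answer: M ≅ ℤ^2 ⊕ ℤ/2 ⊕ ℤ/2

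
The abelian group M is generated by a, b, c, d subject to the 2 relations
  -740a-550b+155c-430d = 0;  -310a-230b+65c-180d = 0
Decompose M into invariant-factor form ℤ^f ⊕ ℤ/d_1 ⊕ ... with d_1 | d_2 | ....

rank_ℚ(R)=2; free=4−2=2
SNF(R) diag = [5, 10] → torsion [5, 10]

Answer: M ≅ ℤ^2 ⊕ ℤ/5 ⊕ ℤ/10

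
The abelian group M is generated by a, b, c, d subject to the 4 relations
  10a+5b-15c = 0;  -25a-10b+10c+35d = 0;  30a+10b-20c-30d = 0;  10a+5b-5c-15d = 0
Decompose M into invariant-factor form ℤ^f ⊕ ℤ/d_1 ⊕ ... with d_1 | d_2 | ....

Answer: M ≅ ℤ/5 ⊕ ℤ/5 ⊕ ℤ/5 ⊕ ℤ/10

Derivation:
rank_ℚ(R)=4; free=4−4=0
SNF(R) diag = [5, 5, 5, 10] → torsion [5, 5, 5, 10]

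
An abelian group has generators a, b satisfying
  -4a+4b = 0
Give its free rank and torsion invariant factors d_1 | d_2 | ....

rank_ℚ(R)=1; free=2−1=1
SNF(R) diag = [4] → torsion [4]

Answer: M ≅ ℤ^1 ⊕ ℤ/4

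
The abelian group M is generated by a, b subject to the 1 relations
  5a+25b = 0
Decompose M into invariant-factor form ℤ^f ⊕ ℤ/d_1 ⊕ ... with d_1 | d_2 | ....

Answer: M ≅ ℤ^1 ⊕ ℤ/5

Derivation:
rank_ℚ(R)=1; free=2−1=1
SNF(R) diag = [5] → torsion [5]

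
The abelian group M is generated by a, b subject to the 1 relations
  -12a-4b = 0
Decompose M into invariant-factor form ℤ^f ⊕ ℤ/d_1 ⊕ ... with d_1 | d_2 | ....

Answer: M ≅ ℤ^1 ⊕ ℤ/4

Derivation:
rank_ℚ(R)=1; free=2−1=1
SNF(R) diag = [4] → torsion [4]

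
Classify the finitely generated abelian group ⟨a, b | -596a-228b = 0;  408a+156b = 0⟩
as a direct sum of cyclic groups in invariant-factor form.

Answer: M ≅ ℤ/4 ⊕ ℤ/12

Derivation:
rank_ℚ(R)=2; free=2−2=0
SNF(R) diag = [4, 12] → torsion [4, 12]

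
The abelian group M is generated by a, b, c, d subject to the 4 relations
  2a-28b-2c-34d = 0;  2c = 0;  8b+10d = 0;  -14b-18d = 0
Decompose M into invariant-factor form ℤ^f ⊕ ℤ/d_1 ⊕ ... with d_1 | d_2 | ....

Answer: M ≅ ℤ/2 ⊕ ℤ/2 ⊕ ℤ/2 ⊕ ℤ/2

Derivation:
rank_ℚ(R)=4; free=4−4=0
SNF(R) diag = [2, 2, 2, 2] → torsion [2, 2, 2, 2]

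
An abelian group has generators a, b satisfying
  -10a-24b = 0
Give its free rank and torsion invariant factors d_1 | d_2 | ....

Answer: M ≅ ℤ^1 ⊕ ℤ/2

Derivation:
rank_ℚ(R)=1; free=2−1=1
SNF(R) diag = [2] → torsion [2]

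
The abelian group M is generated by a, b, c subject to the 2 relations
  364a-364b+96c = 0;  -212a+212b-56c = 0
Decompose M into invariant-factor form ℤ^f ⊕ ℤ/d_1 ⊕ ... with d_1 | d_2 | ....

Answer: M ≅ ℤ^1 ⊕ ℤ/4 ⊕ ℤ/8

Derivation:
rank_ℚ(R)=2; free=3−2=1
SNF(R) diag = [4, 8] → torsion [4, 8]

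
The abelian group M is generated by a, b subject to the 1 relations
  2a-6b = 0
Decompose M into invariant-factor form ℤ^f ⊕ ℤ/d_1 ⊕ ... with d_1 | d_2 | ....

rank_ℚ(R)=1; free=2−1=1
SNF(R) diag = [2] → torsion [2]

Answer: M ≅ ℤ^1 ⊕ ℤ/2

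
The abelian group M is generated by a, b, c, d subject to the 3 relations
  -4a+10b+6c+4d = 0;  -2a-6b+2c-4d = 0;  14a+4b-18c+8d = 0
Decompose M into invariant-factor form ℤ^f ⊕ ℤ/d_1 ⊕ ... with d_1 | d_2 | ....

Answer: M ≅ ℤ^1 ⊕ ℤ/2 ⊕ ℤ/2 ⊕ ℤ/2

Derivation:
rank_ℚ(R)=3; free=4−3=1
SNF(R) diag = [2, 2, 2] → torsion [2, 2, 2]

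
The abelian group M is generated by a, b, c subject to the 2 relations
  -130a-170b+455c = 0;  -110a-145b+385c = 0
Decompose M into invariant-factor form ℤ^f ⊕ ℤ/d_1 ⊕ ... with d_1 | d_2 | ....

Answer: M ≅ ℤ^1 ⊕ ℤ/5 ⊕ ℤ/15

Derivation:
rank_ℚ(R)=2; free=3−2=1
SNF(R) diag = [5, 15] → torsion [5, 15]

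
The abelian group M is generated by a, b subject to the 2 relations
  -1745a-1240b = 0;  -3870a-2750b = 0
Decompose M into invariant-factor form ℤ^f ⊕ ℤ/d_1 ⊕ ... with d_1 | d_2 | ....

Answer: M ≅ ℤ/5 ⊕ ℤ/10

Derivation:
rank_ℚ(R)=2; free=2−2=0
SNF(R) diag = [5, 10] → torsion [5, 10]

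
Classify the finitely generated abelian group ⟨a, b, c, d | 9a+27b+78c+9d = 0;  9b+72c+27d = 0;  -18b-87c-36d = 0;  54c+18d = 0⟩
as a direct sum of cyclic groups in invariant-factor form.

rank_ℚ(R)=4; free=4−4=0
SNF(R) diag = [3, 9, 9, 18] → torsion [3, 9, 9, 18]

Answer: M ≅ ℤ/3 ⊕ ℤ/9 ⊕ ℤ/9 ⊕ ℤ/18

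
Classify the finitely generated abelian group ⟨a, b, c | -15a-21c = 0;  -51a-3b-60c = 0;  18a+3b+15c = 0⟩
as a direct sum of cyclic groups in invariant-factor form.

rank_ℚ(R)=3; free=3−3=0
SNF(R) diag = [3, 3, 6] → torsion [3, 3, 6]

Answer: M ≅ ℤ/3 ⊕ ℤ/3 ⊕ ℤ/6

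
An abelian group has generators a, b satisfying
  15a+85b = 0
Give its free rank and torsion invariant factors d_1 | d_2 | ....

rank_ℚ(R)=1; free=2−1=1
SNF(R) diag = [5] → torsion [5]

Answer: M ≅ ℤ^1 ⊕ ℤ/5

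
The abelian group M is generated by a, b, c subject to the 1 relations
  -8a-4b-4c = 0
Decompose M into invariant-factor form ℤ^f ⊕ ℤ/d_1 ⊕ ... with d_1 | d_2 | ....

rank_ℚ(R)=1; free=3−1=2
SNF(R) diag = [4] → torsion [4]

Answer: M ≅ ℤ^2 ⊕ ℤ/4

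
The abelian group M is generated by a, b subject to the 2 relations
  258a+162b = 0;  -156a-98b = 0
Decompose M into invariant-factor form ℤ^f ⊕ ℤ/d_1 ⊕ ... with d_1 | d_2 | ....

rank_ℚ(R)=2; free=2−2=0
SNF(R) diag = [2, 6] → torsion [2, 6]

Answer: M ≅ ℤ/2 ⊕ ℤ/6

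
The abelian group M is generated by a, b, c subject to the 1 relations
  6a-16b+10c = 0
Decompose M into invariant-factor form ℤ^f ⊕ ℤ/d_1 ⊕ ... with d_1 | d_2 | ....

Answer: M ≅ ℤ^2 ⊕ ℤ/2

Derivation:
rank_ℚ(R)=1; free=3−1=2
SNF(R) diag = [2] → torsion [2]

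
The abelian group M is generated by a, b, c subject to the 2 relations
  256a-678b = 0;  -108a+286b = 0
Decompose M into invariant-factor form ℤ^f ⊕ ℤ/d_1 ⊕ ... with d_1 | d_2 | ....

Answer: M ≅ ℤ^1 ⊕ ℤ/2 ⊕ ℤ/4

Derivation:
rank_ℚ(R)=2; free=3−2=1
SNF(R) diag = [2, 4] → torsion [2, 4]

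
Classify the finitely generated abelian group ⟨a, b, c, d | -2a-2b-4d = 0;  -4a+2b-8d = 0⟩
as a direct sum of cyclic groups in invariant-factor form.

rank_ℚ(R)=2; free=4−2=2
SNF(R) diag = [2, 6] → torsion [2, 6]

Answer: M ≅ ℤ^2 ⊕ ℤ/2 ⊕ ℤ/6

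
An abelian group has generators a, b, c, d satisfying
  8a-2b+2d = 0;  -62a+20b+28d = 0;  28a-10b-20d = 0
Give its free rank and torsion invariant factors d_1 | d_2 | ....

Answer: M ≅ ℤ^1 ⊕ ℤ/2 ⊕ ℤ/6 ⊕ ℤ/6

Derivation:
rank_ℚ(R)=3; free=4−3=1
SNF(R) diag = [2, 6, 6] → torsion [2, 6, 6]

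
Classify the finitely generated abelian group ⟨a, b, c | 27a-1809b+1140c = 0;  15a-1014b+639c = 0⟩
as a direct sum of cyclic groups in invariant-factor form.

Answer: M ≅ ℤ^1 ⊕ ℤ/3 ⊕ ℤ/3

Derivation:
rank_ℚ(R)=2; free=3−2=1
SNF(R) diag = [3, 3] → torsion [3, 3]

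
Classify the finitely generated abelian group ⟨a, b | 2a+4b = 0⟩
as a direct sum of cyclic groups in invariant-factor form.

rank_ℚ(R)=1; free=2−1=1
SNF(R) diag = [2] → torsion [2]

Answer: M ≅ ℤ^1 ⊕ ℤ/2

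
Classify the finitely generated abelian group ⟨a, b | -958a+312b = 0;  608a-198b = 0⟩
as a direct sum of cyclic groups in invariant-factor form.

Answer: M ≅ ℤ/2 ⊕ ℤ/6

Derivation:
rank_ℚ(R)=2; free=2−2=0
SNF(R) diag = [2, 6] → torsion [2, 6]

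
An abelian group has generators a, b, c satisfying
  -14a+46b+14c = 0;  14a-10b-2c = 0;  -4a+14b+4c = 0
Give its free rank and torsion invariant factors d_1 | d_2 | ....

rank_ℚ(R)=3; free=3−3=0
SNF(R) diag = [2, 6, 12] → torsion [2, 6, 12]

Answer: M ≅ ℤ/2 ⊕ ℤ/6 ⊕ ℤ/12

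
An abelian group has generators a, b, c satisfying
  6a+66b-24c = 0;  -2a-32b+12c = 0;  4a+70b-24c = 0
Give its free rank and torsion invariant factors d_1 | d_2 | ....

rank_ℚ(R)=3; free=3−3=0
SNF(R) diag = [2, 6, 12] → torsion [2, 6, 12]

Answer: M ≅ ℤ/2 ⊕ ℤ/6 ⊕ ℤ/12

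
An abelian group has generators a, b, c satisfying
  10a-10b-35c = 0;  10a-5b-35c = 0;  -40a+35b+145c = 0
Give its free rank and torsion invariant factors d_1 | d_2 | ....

rank_ℚ(R)=3; free=3−3=0
SNF(R) diag = [5, 5, 10] → torsion [5, 5, 10]

Answer: M ≅ ℤ/5 ⊕ ℤ/5 ⊕ ℤ/10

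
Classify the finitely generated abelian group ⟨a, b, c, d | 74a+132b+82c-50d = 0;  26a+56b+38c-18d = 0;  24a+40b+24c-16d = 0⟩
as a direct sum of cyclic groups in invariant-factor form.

rank_ℚ(R)=3; free=4−3=1
SNF(R) diag = [2, 4, 8] → torsion [2, 4, 8]

Answer: M ≅ ℤ^1 ⊕ ℤ/2 ⊕ ℤ/4 ⊕ ℤ/8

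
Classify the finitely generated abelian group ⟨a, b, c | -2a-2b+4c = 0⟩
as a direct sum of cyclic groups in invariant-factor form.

rank_ℚ(R)=1; free=3−1=2
SNF(R) diag = [2] → torsion [2]

Answer: M ≅ ℤ^2 ⊕ ℤ/2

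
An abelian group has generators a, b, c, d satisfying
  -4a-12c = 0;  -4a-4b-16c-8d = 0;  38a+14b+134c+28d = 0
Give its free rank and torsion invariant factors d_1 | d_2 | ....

rank_ℚ(R)=3; free=4−3=1
SNF(R) diag = [2, 4, 12] → torsion [2, 4, 12]

Answer: M ≅ ℤ^1 ⊕ ℤ/2 ⊕ ℤ/4 ⊕ ℤ/12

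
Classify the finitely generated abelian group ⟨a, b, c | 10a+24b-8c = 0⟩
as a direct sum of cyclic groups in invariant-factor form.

rank_ℚ(R)=1; free=3−1=2
SNF(R) diag = [2] → torsion [2]

Answer: M ≅ ℤ^2 ⊕ ℤ/2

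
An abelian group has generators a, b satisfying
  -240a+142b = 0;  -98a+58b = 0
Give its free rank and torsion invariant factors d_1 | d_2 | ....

Answer: M ≅ ℤ/2 ⊕ ℤ/2

Derivation:
rank_ℚ(R)=2; free=2−2=0
SNF(R) diag = [2, 2] → torsion [2, 2]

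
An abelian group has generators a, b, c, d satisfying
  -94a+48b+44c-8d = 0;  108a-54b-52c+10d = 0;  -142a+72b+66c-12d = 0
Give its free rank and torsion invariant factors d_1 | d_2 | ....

Answer: M ≅ ℤ^1 ⊕ ℤ/2 ⊕ ℤ/2 ⊕ ℤ/6

Derivation:
rank_ℚ(R)=3; free=4−3=1
SNF(R) diag = [2, 2, 6] → torsion [2, 2, 6]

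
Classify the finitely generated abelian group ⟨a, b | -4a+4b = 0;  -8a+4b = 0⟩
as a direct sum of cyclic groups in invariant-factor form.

rank_ℚ(R)=2; free=2−2=0
SNF(R) diag = [4, 4] → torsion [4, 4]

Answer: M ≅ ℤ/4 ⊕ ℤ/4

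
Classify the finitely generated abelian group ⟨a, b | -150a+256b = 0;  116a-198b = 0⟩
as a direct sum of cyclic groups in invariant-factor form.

Answer: M ≅ ℤ/2 ⊕ ℤ/2

Derivation:
rank_ℚ(R)=2; free=2−2=0
SNF(R) diag = [2, 2] → torsion [2, 2]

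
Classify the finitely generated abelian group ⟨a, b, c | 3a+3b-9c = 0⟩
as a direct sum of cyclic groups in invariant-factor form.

Answer: M ≅ ℤ^2 ⊕ ℤ/3

Derivation:
rank_ℚ(R)=1; free=3−1=2
SNF(R) diag = [3] → torsion [3]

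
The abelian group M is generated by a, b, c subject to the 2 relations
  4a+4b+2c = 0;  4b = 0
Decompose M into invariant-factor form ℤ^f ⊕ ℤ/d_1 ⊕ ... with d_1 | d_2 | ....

rank_ℚ(R)=2; free=3−2=1
SNF(R) diag = [2, 4] → torsion [2, 4]

Answer: M ≅ ℤ^1 ⊕ ℤ/2 ⊕ ℤ/4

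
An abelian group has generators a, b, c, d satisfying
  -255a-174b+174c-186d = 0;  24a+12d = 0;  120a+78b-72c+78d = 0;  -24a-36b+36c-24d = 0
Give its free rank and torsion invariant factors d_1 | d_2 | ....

rank_ℚ(R)=4; free=4−4=0
SNF(R) diag = [3, 6, 12, 12] → torsion [3, 6, 12, 12]

Answer: M ≅ ℤ/3 ⊕ ℤ/6 ⊕ ℤ/12 ⊕ ℤ/12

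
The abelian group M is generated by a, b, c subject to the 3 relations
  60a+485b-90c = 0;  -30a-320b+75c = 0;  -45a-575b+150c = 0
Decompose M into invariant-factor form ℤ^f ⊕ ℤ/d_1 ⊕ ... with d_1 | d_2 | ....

rank_ℚ(R)=3; free=3−3=0
SNF(R) diag = [5, 15, 45] → torsion [5, 15, 45]

Answer: M ≅ ℤ/5 ⊕ ℤ/15 ⊕ ℤ/45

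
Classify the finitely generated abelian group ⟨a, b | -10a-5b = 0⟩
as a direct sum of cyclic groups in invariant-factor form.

rank_ℚ(R)=1; free=2−1=1
SNF(R) diag = [5] → torsion [5]

Answer: M ≅ ℤ^1 ⊕ ℤ/5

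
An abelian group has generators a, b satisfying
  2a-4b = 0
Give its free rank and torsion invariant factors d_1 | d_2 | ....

rank_ℚ(R)=1; free=2−1=1
SNF(R) diag = [2] → torsion [2]

Answer: M ≅ ℤ^1 ⊕ ℤ/2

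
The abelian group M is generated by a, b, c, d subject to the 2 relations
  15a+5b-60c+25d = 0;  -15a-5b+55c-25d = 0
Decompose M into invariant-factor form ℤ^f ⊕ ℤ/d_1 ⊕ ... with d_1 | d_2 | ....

Answer: M ≅ ℤ^2 ⊕ ℤ/5 ⊕ ℤ/5

Derivation:
rank_ℚ(R)=2; free=4−2=2
SNF(R) diag = [5, 5] → torsion [5, 5]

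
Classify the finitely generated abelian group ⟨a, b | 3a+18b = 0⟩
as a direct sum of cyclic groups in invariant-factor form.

Answer: M ≅ ℤ^1 ⊕ ℤ/3

Derivation:
rank_ℚ(R)=1; free=2−1=1
SNF(R) diag = [3] → torsion [3]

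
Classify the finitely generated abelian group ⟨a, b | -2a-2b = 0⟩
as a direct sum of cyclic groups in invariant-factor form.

Answer: M ≅ ℤ^1 ⊕ ℤ/2

Derivation:
rank_ℚ(R)=1; free=2−1=1
SNF(R) diag = [2] → torsion [2]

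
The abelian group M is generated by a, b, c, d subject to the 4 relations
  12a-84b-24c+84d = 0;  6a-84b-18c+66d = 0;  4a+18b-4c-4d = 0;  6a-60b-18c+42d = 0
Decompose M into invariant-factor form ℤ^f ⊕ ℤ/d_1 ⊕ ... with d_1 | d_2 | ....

Answer: M ≅ ℤ/2 ⊕ ℤ/6 ⊕ ℤ/12 ⊕ ℤ/24

Derivation:
rank_ℚ(R)=4; free=4−4=0
SNF(R) diag = [2, 6, 12, 24] → torsion [2, 6, 12, 24]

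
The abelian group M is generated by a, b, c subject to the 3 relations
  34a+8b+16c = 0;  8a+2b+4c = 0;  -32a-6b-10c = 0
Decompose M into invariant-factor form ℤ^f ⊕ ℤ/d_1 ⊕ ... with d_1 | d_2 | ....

Answer: M ≅ ℤ/2 ⊕ ℤ/2 ⊕ ℤ/2

Derivation:
rank_ℚ(R)=3; free=3−3=0
SNF(R) diag = [2, 2, 2] → torsion [2, 2, 2]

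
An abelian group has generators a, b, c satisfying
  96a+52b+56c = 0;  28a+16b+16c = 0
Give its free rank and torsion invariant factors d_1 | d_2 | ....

rank_ℚ(R)=2; free=3−2=1
SNF(R) diag = [4, 4] → torsion [4, 4]

Answer: M ≅ ℤ^1 ⊕ ℤ/4 ⊕ ℤ/4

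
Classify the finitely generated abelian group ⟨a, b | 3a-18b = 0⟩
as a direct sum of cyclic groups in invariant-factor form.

Answer: M ≅ ℤ^1 ⊕ ℤ/3

Derivation:
rank_ℚ(R)=1; free=2−1=1
SNF(R) diag = [3] → torsion [3]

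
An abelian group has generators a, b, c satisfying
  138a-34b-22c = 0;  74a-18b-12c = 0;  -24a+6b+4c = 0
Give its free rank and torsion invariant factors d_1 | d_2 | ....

Answer: M ≅ ℤ/2 ⊕ ℤ/2 ⊕ ℤ/2

Derivation:
rank_ℚ(R)=3; free=3−3=0
SNF(R) diag = [2, 2, 2] → torsion [2, 2, 2]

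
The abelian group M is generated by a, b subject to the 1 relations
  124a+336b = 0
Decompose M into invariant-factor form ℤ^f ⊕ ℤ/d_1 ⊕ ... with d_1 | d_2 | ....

Answer: M ≅ ℤ^1 ⊕ ℤ/4

Derivation:
rank_ℚ(R)=1; free=2−1=1
SNF(R) diag = [4] → torsion [4]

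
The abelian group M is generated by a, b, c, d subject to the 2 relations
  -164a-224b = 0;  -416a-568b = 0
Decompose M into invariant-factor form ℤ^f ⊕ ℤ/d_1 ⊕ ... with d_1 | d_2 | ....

rank_ℚ(R)=2; free=4−2=2
SNF(R) diag = [4, 8] → torsion [4, 8]

Answer: M ≅ ℤ^2 ⊕ ℤ/4 ⊕ ℤ/8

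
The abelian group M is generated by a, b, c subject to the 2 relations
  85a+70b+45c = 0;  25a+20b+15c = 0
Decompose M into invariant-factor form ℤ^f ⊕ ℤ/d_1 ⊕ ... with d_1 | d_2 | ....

rank_ℚ(R)=2; free=3−2=1
SNF(R) diag = [5, 10] → torsion [5, 10]

Answer: M ≅ ℤ^1 ⊕ ℤ/5 ⊕ ℤ/10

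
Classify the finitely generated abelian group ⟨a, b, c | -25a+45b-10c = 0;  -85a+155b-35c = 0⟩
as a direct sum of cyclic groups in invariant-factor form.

Answer: M ≅ ℤ^1 ⊕ ℤ/5 ⊕ ℤ/5

Derivation:
rank_ℚ(R)=2; free=3−2=1
SNF(R) diag = [5, 5] → torsion [5, 5]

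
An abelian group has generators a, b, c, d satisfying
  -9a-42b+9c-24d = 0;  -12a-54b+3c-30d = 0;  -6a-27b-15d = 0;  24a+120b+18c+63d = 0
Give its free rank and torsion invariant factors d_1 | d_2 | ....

Answer: M ≅ ℤ/3 ⊕ ℤ/3 ⊕ ℤ/3 ⊕ ℤ/9

Derivation:
rank_ℚ(R)=4; free=4−4=0
SNF(R) diag = [3, 3, 3, 9] → torsion [3, 3, 3, 9]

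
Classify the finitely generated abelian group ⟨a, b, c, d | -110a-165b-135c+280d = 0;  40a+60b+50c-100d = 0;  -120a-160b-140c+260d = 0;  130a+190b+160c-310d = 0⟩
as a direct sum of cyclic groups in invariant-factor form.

Answer: M ≅ ℤ/5 ⊕ ℤ/10 ⊕ ℤ/10 ⊕ ℤ/20

Derivation:
rank_ℚ(R)=4; free=4−4=0
SNF(R) diag = [5, 10, 10, 20] → torsion [5, 10, 10, 20]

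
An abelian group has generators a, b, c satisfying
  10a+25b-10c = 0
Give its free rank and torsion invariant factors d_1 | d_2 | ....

Answer: M ≅ ℤ^2 ⊕ ℤ/5

Derivation:
rank_ℚ(R)=1; free=3−1=2
SNF(R) diag = [5] → torsion [5]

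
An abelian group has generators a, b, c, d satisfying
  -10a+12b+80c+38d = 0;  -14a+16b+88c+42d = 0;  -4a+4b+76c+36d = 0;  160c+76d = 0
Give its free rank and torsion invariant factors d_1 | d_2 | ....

rank_ℚ(R)=4; free=4−4=0
SNF(R) diag = [2, 4, 4, 12] → torsion [2, 4, 4, 12]

Answer: M ≅ ℤ/2 ⊕ ℤ/4 ⊕ ℤ/4 ⊕ ℤ/12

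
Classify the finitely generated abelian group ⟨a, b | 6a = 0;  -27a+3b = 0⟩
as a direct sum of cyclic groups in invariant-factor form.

rank_ℚ(R)=2; free=2−2=0
SNF(R) diag = [3, 6] → torsion [3, 6]

Answer: M ≅ ℤ/3 ⊕ ℤ/6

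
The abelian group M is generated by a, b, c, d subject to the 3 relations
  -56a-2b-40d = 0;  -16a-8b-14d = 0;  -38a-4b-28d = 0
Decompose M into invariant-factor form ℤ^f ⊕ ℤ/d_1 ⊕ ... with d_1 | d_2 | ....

Answer: M ≅ ℤ^1 ⊕ ℤ/2 ⊕ ℤ/2 ⊕ ℤ/6

Derivation:
rank_ℚ(R)=3; free=4−3=1
SNF(R) diag = [2, 2, 6] → torsion [2, 2, 6]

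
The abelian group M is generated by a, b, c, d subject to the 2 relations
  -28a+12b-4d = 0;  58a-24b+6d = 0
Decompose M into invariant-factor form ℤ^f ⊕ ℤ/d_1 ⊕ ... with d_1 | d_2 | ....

rank_ℚ(R)=2; free=4−2=2
SNF(R) diag = [2, 4] → torsion [2, 4]

Answer: M ≅ ℤ^2 ⊕ ℤ/2 ⊕ ℤ/4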